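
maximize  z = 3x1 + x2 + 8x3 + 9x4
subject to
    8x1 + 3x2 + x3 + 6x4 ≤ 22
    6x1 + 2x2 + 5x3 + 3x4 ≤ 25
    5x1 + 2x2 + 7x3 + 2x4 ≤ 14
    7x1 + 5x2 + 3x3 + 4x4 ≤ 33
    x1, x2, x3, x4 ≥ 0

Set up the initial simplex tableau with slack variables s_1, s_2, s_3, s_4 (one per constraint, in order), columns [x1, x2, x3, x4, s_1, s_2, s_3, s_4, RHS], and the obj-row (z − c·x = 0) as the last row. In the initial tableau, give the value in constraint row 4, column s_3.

Slack s_3 belongs to constraint 3; its column is the unit vector e_3, so the entry in row 4 is 0.

0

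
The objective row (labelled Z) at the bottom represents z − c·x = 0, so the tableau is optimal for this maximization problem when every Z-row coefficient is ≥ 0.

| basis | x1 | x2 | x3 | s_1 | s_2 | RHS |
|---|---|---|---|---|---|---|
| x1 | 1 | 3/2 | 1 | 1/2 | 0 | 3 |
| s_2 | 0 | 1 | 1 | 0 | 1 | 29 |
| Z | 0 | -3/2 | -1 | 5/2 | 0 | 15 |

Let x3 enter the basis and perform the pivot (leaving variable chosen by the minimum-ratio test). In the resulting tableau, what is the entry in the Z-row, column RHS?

Ratio test on column x3 — row 1: 3/1 = 3; row 2: 29/1 = 29. Minimum is 3 at row 1 (x1 leaves); pivot element 1.
Divide row 1 by 1; eliminate column x3 from the other rows.
Z-row update in column RHS: 15 − (-1)·3 = 18.

18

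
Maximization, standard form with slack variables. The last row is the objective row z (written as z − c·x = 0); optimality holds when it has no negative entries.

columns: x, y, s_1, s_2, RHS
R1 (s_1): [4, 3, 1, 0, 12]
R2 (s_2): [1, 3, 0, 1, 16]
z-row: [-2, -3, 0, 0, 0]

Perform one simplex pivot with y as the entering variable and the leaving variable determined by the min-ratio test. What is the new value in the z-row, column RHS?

12

Ratio test on column y — row 1: 12/3 = 4; row 2: 16/3 = 16/3. Minimum is 4 at row 1 (s_1 leaves); pivot element 3.
Divide row 1 by 3; eliminate column y from the other rows.
z-row update in column RHS: 0 − (-3)·4 = 12.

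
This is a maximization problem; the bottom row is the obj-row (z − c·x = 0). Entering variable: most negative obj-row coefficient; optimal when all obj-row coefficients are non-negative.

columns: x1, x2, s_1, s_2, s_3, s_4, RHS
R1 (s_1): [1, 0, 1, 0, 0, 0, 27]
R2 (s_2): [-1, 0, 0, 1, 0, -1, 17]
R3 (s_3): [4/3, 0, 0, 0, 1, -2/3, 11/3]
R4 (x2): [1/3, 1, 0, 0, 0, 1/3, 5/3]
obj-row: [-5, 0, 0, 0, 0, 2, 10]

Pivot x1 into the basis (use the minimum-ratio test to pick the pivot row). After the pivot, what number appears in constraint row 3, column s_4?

-1/2

Ratio test on column x1 — row 1: 27/1 = 27; row 2: entry -1 ≤ 0; row 3: (11/3)/(4/3) = 11/4; row 4: (5/3)/(1/3) = 5. Minimum is 11/4 at row 3 (s_3 leaves); pivot element 4/3.
Divide row 3 by 4/3; eliminate column x1 from the other rows.
In the new row 3, the s_4 entry is the old entry divided by the pivot: (-2/3)/(4/3) = -1/2.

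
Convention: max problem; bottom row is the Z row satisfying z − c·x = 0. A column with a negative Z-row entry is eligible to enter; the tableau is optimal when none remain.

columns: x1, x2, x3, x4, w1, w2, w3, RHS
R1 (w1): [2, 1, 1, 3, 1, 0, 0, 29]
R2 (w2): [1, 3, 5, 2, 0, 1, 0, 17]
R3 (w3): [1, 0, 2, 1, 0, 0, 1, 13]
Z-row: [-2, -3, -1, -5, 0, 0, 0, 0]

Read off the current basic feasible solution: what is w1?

w1 is basic (row 1); its value is the RHS of that row, 29.

29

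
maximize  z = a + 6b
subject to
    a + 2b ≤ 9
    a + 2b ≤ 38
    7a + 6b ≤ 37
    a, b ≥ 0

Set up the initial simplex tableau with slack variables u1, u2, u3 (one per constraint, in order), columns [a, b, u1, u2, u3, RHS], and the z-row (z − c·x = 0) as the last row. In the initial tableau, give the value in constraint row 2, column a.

1

Constraint 2 has coefficient 1 on a.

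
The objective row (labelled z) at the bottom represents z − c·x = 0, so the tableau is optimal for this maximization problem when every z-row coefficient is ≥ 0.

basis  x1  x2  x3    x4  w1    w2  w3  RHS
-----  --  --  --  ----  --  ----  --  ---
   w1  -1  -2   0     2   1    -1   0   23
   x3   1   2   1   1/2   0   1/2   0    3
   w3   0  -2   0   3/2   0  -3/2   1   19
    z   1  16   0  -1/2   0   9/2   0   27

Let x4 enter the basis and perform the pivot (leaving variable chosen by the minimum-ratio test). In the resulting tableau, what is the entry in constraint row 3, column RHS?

Ratio test on column x4 — row 1: 23/2 = 23/2; row 2: 3/(1/2) = 6; row 3: 19/(3/2) = 38/3. Minimum is 6 at row 2 (x3 leaves); pivot element 1/2.
Divide row 2 by 1/2; eliminate column x4 from the other rows.
Row 3 update in column RHS: 19 − (3/2)·6 = 10.

10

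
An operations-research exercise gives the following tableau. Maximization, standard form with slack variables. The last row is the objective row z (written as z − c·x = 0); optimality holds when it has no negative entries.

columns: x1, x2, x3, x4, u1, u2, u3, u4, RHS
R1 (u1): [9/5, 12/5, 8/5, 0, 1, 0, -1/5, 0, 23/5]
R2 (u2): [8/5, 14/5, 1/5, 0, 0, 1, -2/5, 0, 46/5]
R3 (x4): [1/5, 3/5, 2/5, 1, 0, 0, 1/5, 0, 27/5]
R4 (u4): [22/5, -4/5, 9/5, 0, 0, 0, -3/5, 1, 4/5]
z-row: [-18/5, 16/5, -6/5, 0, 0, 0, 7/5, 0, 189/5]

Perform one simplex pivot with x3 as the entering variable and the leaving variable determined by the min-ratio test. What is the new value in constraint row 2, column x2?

Ratio test on column x3 — row 1: (23/5)/(8/5) = 23/8; row 2: (46/5)/(1/5) = 46; row 3: (27/5)/(2/5) = 27/2; row 4: (4/5)/(9/5) = 4/9. Minimum is 4/9 at row 4 (u4 leaves); pivot element 9/5.
Divide row 4 by 9/5; eliminate column x3 from the other rows.
Row 2 update in column x2: 14/5 − (1/5)·(-4/9) = 26/9.

26/9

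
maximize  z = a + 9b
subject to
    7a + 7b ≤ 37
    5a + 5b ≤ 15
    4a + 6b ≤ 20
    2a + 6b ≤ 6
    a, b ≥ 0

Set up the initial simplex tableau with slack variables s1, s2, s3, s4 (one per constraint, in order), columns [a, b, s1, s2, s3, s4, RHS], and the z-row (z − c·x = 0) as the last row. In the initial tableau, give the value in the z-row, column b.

The z-row carries the negated objective coefficients: the b entry is -9.

-9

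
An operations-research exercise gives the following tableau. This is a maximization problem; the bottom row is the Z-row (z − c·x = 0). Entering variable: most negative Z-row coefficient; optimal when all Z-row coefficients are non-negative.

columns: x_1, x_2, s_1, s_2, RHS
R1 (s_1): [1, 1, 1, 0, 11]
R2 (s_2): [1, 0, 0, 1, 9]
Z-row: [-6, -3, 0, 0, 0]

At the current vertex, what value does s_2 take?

9

s_2 is basic (row 2); its value is the RHS of that row, 9.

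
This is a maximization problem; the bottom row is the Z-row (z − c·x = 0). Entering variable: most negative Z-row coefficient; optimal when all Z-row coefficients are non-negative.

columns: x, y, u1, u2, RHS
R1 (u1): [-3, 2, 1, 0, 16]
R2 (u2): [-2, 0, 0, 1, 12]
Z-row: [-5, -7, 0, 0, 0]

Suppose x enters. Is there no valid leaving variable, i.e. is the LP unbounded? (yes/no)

yes

Every constraint-row entry in column x is ≤ 0, so increasing x is unbounded.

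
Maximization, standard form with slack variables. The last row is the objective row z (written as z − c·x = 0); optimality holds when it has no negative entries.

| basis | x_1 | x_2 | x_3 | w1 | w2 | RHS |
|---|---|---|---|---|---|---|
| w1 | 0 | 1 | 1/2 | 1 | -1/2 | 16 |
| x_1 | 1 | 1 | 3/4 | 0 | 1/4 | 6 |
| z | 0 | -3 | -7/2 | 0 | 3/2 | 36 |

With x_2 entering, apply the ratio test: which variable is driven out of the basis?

x_1

Column x_2 entries and ratios — w1: 16/1 = 16; x_1: 6/1 = 6.
Smallest ratio is 6 in the row of x_1, so x_1 leaves.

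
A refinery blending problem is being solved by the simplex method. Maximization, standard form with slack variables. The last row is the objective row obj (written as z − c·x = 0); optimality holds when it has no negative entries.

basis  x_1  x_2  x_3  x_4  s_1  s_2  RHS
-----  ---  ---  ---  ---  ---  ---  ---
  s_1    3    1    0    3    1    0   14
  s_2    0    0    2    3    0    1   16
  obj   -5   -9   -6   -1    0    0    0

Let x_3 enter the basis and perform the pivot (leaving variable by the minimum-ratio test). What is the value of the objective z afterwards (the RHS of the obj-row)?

Ratio test on column x_3 — row 1: entry 0 ≤ 0; row 2: 16/2 = 8. Minimum is 8 at row 2 (s_2 leaves); pivot element 2.
Pivot on row 2; the obj-row RHS becomes 0 − (-6)·8 = 48.

48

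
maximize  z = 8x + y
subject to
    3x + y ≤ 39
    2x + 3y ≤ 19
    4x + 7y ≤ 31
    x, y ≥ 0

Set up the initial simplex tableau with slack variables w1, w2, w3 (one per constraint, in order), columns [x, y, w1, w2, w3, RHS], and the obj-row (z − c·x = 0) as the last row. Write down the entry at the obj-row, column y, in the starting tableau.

The obj-row carries the negated objective coefficients: the y entry is -1.

-1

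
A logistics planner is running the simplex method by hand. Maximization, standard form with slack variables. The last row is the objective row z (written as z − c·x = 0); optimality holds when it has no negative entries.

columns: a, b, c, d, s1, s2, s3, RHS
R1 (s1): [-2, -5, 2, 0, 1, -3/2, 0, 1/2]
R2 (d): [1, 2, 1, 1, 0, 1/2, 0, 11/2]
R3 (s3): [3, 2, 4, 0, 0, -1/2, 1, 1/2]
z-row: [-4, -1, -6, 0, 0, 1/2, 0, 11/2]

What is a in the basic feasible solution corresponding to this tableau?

a is not in the basis, so in the current basic feasible solution a = 0.

0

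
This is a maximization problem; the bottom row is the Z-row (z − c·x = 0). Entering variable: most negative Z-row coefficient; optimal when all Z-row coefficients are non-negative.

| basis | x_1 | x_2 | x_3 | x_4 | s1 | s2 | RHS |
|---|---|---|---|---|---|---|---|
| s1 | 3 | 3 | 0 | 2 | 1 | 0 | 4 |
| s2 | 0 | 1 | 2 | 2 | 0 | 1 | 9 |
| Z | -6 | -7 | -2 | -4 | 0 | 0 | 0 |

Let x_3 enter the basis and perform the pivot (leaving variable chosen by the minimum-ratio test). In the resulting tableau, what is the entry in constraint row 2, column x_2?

1/2

Ratio test on column x_3 — row 1: entry 0 ≤ 0; row 2: 9/2 = 9/2. Minimum is 9/2 at row 2 (s2 leaves); pivot element 2.
Divide row 2 by 2; eliminate column x_3 from the other rows.
In the new row 2, the x_2 entry is the old entry divided by the pivot: 1/2 = 1/2.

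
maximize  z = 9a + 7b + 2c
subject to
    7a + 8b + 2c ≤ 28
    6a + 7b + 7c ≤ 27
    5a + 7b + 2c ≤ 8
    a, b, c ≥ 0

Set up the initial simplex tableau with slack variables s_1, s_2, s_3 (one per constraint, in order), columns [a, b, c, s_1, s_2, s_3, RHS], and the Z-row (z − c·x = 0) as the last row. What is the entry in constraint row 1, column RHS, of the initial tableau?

The RHS of constraint 1 is b_1 = 28.

28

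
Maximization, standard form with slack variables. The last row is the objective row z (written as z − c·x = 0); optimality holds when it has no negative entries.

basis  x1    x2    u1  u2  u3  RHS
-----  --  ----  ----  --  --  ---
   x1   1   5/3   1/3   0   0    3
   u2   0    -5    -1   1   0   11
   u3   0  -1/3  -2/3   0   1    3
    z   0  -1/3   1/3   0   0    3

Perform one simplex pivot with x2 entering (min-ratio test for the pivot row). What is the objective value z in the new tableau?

18/5

Ratio test on column x2 — row 1: 3/(5/3) = 9/5; row 2: entry -5 ≤ 0; row 3: entry -1/3 ≤ 0. Minimum is 9/5 at row 1 (x1 leaves); pivot element 5/3.
Pivot on row 1; the z-row RHS becomes 3 − (-1/3)·(9/5) = 18/5.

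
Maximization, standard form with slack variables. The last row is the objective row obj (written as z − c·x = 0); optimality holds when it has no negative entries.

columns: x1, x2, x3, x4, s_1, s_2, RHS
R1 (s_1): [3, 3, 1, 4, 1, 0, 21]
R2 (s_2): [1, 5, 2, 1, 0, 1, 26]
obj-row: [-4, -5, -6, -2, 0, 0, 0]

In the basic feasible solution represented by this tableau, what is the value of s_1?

s_1 is basic (row 1); its value is the RHS of that row, 21.

21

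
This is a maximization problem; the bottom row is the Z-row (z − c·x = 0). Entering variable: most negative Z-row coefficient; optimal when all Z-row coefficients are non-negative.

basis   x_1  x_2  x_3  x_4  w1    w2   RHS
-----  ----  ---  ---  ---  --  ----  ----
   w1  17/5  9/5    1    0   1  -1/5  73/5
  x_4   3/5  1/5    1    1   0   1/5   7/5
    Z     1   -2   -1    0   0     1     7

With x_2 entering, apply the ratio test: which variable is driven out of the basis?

Column x_2 entries and ratios — w1: (73/5)/(9/5) = 73/9; x_4: (7/5)/(1/5) = 7.
Smallest ratio is 7 in the row of x_4, so x_4 leaves.

x_4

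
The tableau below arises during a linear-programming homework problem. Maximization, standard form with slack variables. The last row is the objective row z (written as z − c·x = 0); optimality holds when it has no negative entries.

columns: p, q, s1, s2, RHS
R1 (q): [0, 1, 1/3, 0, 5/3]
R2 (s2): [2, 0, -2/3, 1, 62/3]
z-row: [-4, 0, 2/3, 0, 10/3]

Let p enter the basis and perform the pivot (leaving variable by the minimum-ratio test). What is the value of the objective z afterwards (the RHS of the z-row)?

134/3

Ratio test on column p — row 1: entry 0 ≤ 0; row 2: (62/3)/2 = 31/3. Minimum is 31/3 at row 2 (s2 leaves); pivot element 2.
Pivot on row 2; the z-row RHS becomes 10/3 − (-4)·(31/3) = 134/3.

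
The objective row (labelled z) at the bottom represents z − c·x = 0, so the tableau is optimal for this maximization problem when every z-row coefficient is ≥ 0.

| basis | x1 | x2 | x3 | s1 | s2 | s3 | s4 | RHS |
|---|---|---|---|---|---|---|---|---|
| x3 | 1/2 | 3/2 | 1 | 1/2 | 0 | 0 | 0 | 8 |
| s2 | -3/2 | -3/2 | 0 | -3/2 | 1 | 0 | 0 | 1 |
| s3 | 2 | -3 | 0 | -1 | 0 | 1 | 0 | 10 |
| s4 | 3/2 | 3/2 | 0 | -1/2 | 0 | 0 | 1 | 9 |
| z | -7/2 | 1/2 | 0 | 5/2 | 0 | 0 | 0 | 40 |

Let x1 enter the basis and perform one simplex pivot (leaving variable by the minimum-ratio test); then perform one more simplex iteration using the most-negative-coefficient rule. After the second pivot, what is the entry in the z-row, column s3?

Ratio test on column x1 — row 1: 8/(1/2) = 16; row 2: entry -3/2 ≤ 0; row 3: 10/2 = 5; row 4: 9/(3/2) = 6. Minimum is 5 at row 3 (s3 leaves); pivot element 2.
Divide row 3 by 2; eliminate column x1 from the other rows.
Second iteration: most negative z-row entry is -19/4 in column x2, so x2 enters.
Ratio test on column x2 — row 1: (11/2)/(9/4) = 22/9; row 2: entry -15/4 ≤ 0; row 3: entry -3/2 ≤ 0; row 4: (3/2)/(15/4) = 2/5. Minimum is 2/5 at row 4 (s4 leaves); pivot element 15/4.
Divide row 4 by 15/4; eliminate column x2 from the other rows.
After both pivots, the entry at the z-row, column s3 is 4/5.

4/5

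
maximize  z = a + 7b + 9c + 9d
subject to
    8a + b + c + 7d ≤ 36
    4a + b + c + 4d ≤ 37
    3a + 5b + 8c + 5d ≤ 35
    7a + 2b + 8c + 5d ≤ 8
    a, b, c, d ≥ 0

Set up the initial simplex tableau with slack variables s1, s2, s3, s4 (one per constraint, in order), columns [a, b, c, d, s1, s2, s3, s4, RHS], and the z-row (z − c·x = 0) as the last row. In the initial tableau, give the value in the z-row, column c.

The z-row carries the negated objective coefficients: the c entry is -9.

-9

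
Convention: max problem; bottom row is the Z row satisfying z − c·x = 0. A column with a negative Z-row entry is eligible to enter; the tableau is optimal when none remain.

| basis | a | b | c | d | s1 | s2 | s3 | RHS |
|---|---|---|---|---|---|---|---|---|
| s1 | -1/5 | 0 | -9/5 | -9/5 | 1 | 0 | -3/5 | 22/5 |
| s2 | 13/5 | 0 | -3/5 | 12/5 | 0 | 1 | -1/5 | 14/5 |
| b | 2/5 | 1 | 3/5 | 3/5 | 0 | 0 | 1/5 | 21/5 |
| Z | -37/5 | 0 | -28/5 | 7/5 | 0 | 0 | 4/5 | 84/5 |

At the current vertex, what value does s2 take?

s2 is basic (row 2); its value is the RHS of that row, 14/5.

14/5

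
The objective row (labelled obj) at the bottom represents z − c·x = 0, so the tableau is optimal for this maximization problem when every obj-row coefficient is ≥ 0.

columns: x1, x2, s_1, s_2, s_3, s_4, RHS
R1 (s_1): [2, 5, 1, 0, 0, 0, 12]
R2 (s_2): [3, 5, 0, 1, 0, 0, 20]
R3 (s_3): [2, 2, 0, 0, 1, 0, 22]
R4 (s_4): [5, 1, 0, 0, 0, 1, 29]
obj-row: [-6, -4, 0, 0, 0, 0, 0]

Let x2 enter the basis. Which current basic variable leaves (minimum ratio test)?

s_1

Column x2 entries and ratios — s_1: 12/5 = 12/5; s_2: 20/5 = 4; s_3: 22/2 = 11; s_4: 29/1 = 29.
Smallest ratio is 12/5 in the row of s_1, so s_1 leaves.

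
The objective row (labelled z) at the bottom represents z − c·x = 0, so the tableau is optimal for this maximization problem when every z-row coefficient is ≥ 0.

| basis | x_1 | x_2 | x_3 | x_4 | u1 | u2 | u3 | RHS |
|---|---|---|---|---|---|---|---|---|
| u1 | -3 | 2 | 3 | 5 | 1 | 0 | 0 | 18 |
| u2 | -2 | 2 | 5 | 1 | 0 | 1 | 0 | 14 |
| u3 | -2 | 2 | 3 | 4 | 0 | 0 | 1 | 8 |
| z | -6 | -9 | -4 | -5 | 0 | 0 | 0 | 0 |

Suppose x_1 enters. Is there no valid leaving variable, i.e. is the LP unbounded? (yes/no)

yes

Every constraint-row entry in column x_1 is ≤ 0, so increasing x_1 is unbounded.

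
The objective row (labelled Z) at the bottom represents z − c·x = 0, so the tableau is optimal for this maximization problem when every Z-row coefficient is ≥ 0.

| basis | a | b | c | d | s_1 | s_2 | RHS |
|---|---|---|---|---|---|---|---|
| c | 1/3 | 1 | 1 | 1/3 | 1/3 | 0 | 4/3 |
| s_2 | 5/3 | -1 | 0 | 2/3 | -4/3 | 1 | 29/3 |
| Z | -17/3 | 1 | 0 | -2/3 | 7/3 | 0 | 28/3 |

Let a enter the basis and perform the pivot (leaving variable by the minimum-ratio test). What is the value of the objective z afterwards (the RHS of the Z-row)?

32

Ratio test on column a — row 1: (4/3)/(1/3) = 4; row 2: (29/3)/(5/3) = 29/5. Minimum is 4 at row 1 (c leaves); pivot element 1/3.
Pivot on row 1; the Z-row RHS becomes 28/3 − (-17/3)·4 = 32.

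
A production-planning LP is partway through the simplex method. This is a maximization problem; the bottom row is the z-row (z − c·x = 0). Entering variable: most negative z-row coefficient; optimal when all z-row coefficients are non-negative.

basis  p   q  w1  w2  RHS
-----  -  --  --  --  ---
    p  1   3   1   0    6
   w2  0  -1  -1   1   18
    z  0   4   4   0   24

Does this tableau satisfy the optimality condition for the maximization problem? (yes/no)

yes

Every z-row coefficient is ≥ 0, so the tableau is optimal.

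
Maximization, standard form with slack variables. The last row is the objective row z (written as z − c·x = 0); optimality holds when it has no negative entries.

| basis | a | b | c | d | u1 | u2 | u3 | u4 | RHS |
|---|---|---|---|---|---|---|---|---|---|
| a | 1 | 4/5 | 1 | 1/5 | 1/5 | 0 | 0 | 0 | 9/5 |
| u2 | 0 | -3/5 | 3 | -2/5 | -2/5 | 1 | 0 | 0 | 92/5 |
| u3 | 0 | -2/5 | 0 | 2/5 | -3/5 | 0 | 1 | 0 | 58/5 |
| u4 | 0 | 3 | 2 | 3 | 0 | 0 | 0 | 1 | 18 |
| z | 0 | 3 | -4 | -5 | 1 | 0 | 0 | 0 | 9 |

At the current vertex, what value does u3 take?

u3 is basic (row 3); its value is the RHS of that row, 58/5.

58/5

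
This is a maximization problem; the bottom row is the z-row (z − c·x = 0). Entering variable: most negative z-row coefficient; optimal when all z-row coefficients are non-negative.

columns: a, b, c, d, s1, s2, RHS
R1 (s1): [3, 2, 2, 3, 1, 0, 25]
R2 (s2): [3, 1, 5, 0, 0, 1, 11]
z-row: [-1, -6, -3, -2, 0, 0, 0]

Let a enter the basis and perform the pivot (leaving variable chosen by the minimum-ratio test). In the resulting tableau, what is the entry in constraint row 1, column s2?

-1

Ratio test on column a — row 1: 25/3 = 25/3; row 2: 11/3 = 11/3. Minimum is 11/3 at row 2 (s2 leaves); pivot element 3.
Divide row 2 by 3; eliminate column a from the other rows.
Row 1 update in column s2: 0 − 3·(1/3) = -1.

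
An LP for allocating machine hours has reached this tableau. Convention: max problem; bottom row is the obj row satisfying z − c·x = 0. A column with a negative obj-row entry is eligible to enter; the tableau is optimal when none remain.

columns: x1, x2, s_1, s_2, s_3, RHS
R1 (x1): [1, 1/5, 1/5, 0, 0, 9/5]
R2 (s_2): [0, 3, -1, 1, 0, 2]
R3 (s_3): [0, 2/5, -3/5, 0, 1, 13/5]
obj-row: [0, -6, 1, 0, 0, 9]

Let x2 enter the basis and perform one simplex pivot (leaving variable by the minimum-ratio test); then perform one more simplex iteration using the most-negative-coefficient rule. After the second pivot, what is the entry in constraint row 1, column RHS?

Ratio test on column x2 — row 1: (9/5)/(1/5) = 9; row 2: 2/3 = 2/3; row 3: (13/5)/(2/5) = 13/2. Minimum is 2/3 at row 2 (s_2 leaves); pivot element 3.
Divide row 2 by 3; eliminate column x2 from the other rows.
Second iteration: most negative obj-row entry is -1 in column s_1, so s_1 enters.
Ratio test on column s_1 — row 1: (5/3)/(4/15) = 25/4; row 2: entry -1/3 ≤ 0; row 3: entry -7/15 ≤ 0. Minimum is 25/4 at row 1 (x1 leaves); pivot element 4/15.
Divide row 1 by 4/15; eliminate column s_1 from the other rows.
After both pivots, the entry at constraint row 1, column RHS is 25/4.

25/4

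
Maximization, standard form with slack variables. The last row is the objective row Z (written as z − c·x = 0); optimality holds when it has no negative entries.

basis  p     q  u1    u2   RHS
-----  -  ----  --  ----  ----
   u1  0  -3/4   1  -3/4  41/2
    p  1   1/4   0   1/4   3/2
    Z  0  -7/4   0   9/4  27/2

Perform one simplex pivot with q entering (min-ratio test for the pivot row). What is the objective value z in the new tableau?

24

Ratio test on column q — row 1: entry -3/4 ≤ 0; row 2: (3/2)/(1/4) = 6. Minimum is 6 at row 2 (p leaves); pivot element 1/4.
Pivot on row 2; the Z-row RHS becomes 27/2 − (-7/4)·6 = 24.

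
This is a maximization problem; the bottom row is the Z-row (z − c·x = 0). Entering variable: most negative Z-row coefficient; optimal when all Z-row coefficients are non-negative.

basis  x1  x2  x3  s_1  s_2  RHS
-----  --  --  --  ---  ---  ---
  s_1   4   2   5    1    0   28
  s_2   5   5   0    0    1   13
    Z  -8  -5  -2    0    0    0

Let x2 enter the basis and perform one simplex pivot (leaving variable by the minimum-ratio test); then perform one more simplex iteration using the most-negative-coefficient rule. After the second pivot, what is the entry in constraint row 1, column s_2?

-4/5

Ratio test on column x2 — row 1: 28/2 = 14; row 2: 13/5 = 13/5. Minimum is 13/5 at row 2 (s_2 leaves); pivot element 5.
Divide row 2 by 5; eliminate column x2 from the other rows.
Second iteration: most negative Z-row entry is -3 in column x1, so x1 enters.
Ratio test on column x1 — row 1: (114/5)/2 = 57/5; row 2: (13/5)/1 = 13/5. Minimum is 13/5 at row 2 (x2 leaves); pivot element 1.
Divide row 2 by 1; eliminate column x1 from the other rows.
After both pivots, the entry at constraint row 1, column s_2 is -4/5.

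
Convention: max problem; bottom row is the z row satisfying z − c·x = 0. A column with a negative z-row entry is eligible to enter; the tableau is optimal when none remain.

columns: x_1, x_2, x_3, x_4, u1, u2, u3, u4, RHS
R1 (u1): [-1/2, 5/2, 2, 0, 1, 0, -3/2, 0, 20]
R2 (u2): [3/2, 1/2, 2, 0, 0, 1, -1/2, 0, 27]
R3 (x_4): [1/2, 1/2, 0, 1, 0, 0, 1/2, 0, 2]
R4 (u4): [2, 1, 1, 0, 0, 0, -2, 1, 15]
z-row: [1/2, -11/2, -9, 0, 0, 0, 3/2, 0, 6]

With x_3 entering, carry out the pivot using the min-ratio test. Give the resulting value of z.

Ratio test on column x_3 — row 1: 20/2 = 10; row 2: 27/2 = 27/2; row 3: entry 0 ≤ 0; row 4: 15/1 = 15. Minimum is 10 at row 1 (u1 leaves); pivot element 2.
Pivot on row 1; the z-row RHS becomes 6 − (-9)·10 = 96.

96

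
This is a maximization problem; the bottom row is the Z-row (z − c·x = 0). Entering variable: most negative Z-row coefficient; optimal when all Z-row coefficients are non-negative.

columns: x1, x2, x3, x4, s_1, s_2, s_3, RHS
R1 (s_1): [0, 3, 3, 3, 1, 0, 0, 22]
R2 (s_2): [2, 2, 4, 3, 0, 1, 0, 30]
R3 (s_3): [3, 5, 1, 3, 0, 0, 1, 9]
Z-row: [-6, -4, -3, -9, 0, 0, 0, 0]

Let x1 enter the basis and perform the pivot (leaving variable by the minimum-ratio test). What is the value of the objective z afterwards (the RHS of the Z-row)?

18

Ratio test on column x1 — row 1: entry 0 ≤ 0; row 2: 30/2 = 15; row 3: 9/3 = 3. Minimum is 3 at row 3 (s_3 leaves); pivot element 3.
Pivot on row 3; the Z-row RHS becomes 0 − (-6)·3 = 18.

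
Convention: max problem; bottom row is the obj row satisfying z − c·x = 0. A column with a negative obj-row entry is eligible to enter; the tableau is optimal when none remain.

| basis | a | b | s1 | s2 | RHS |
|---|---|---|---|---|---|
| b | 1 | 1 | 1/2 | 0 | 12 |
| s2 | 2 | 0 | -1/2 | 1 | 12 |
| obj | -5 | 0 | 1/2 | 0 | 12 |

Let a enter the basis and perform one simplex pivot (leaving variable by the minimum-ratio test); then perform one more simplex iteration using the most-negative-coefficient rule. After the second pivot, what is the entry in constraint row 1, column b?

4/3

Ratio test on column a — row 1: 12/1 = 12; row 2: 12/2 = 6. Minimum is 6 at row 2 (s2 leaves); pivot element 2.
Divide row 2 by 2; eliminate column a from the other rows.
Second iteration: most negative obj-row entry is -3/4 in column s1, so s1 enters.
Ratio test on column s1 — row 1: 6/(3/4) = 8; row 2: entry -1/4 ≤ 0. Minimum is 8 at row 1 (b leaves); pivot element 3/4.
Divide row 1 by 3/4; eliminate column s1 from the other rows.
After both pivots, the entry at constraint row 1, column b is 4/3.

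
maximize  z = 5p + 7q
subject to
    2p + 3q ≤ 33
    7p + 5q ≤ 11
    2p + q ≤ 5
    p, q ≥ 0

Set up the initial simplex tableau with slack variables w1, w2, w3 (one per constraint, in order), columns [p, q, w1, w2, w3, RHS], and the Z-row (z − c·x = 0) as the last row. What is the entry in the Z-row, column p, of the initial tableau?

The Z-row carries the negated objective coefficients: the p entry is -5.

-5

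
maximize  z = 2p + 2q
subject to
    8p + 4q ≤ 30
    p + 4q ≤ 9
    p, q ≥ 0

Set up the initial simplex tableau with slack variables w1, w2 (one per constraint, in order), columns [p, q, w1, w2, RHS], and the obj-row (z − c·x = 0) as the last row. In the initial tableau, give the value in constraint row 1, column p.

Constraint 1 has coefficient 8 on p.

8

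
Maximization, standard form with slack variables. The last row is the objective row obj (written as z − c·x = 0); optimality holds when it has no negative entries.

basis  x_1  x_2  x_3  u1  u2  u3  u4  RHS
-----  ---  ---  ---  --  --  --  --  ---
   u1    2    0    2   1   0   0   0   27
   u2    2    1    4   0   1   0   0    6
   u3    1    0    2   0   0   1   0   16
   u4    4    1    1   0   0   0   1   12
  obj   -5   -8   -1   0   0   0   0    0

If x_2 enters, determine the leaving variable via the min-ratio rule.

u2

Column x_2 entries and ratios — u1: 0 ≤ 0, skip; u2: 6/1 = 6; u3: 0 ≤ 0, skip; u4: 12/1 = 12.
Smallest ratio is 6 in the row of u2, so u2 leaves.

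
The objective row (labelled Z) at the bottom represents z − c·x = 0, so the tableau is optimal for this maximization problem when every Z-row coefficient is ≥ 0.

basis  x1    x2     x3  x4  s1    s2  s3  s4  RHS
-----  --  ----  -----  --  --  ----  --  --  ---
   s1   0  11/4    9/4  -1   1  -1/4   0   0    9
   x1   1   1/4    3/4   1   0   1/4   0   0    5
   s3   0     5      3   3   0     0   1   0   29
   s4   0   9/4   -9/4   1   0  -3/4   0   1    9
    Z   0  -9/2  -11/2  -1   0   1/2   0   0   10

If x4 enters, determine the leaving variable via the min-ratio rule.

x1

Column x4 entries and ratios — s1: -1 ≤ 0, skip; x1: 5/1 = 5; s3: 29/3 = 29/3; s4: 9/1 = 9.
Smallest ratio is 5 in the row of x1, so x1 leaves.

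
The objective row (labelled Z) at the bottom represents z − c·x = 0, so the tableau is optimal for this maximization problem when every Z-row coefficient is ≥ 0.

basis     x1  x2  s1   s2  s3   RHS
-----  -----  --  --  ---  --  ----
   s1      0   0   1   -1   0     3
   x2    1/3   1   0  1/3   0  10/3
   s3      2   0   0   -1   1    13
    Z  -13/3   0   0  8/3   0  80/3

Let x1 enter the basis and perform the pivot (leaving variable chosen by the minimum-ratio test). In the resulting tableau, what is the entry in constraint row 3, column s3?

Ratio test on column x1 — row 1: entry 0 ≤ 0; row 2: (10/3)/(1/3) = 10; row 3: 13/2 = 13/2. Minimum is 13/2 at row 3 (s3 leaves); pivot element 2.
Divide row 3 by 2; eliminate column x1 from the other rows.
In the new row 3, the s3 entry is the old entry divided by the pivot: 1/2 = 1/2.

1/2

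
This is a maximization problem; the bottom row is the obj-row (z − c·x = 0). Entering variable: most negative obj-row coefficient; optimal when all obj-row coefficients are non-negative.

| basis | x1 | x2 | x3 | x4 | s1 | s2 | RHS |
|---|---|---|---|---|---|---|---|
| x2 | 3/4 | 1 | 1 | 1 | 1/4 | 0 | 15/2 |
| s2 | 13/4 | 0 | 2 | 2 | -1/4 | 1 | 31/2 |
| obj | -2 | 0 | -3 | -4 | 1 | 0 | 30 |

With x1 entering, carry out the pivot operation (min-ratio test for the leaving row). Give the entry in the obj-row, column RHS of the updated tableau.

514/13

Ratio test on column x1 — row 1: (15/2)/(3/4) = 10; row 2: (31/2)/(13/4) = 62/13. Minimum is 62/13 at row 2 (s2 leaves); pivot element 13/4.
Divide row 2 by 13/4; eliminate column x1 from the other rows.
obj-row update in column RHS: 30 − (-2)·(62/13) = 514/13.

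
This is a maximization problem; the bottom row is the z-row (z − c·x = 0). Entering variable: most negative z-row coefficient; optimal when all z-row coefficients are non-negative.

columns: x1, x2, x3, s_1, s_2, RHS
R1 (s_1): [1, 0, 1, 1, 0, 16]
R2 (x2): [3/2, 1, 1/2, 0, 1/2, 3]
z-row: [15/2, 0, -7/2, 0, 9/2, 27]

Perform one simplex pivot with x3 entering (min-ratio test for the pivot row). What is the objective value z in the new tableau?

48

Ratio test on column x3 — row 1: 16/1 = 16; row 2: 3/(1/2) = 6. Minimum is 6 at row 2 (x2 leaves); pivot element 1/2.
Pivot on row 2; the z-row RHS becomes 27 − (-7/2)·6 = 48.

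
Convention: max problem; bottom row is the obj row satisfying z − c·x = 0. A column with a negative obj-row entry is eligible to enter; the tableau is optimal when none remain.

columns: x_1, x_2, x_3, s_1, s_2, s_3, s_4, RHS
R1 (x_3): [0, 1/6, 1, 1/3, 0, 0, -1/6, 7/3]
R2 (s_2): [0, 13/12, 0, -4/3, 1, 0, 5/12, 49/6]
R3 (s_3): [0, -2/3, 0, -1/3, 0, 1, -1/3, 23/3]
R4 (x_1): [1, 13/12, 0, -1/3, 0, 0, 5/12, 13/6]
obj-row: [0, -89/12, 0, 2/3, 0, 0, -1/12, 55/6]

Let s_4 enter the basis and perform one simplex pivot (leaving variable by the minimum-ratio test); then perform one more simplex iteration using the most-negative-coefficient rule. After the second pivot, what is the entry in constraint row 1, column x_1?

-2/13

Ratio test on column s_4 — row 1: entry -1/6 ≤ 0; row 2: (49/6)/(5/12) = 98/5; row 3: entry -1/3 ≤ 0; row 4: (13/6)/(5/12) = 26/5. Minimum is 26/5 at row 4 (x_1 leaves); pivot element 5/12.
Divide row 4 by 5/12; eliminate column s_4 from the other rows.
Second iteration: most negative obj-row entry is -36/5 in column x_2, so x_2 enters.
Ratio test on column x_2 — row 1: (16/5)/(3/5) = 16/3; row 2: entry 0 ≤ 0; row 3: (47/5)/(1/5) = 47; row 4: (26/5)/(13/5) = 2. Minimum is 2 at row 4 (s_4 leaves); pivot element 13/5.
Divide row 4 by 13/5; eliminate column x_2 from the other rows.
After both pivots, the entry at constraint row 1, column x_1 is -2/13.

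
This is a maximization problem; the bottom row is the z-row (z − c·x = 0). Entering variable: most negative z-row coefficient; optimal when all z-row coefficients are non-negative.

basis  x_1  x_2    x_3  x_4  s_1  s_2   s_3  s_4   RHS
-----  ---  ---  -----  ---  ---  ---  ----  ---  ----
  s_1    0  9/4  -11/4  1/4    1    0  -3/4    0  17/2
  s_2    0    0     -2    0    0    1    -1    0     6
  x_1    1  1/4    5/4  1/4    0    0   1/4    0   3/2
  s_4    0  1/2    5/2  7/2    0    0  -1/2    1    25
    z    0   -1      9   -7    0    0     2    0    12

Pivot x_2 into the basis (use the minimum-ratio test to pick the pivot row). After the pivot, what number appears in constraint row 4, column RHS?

208/9

Ratio test on column x_2 — row 1: (17/2)/(9/4) = 34/9; row 2: entry 0 ≤ 0; row 3: (3/2)/(1/4) = 6; row 4: 25/(1/2) = 50. Minimum is 34/9 at row 1 (s_1 leaves); pivot element 9/4.
Divide row 1 by 9/4; eliminate column x_2 from the other rows.
Row 4 update in column RHS: 25 − (1/2)·(34/9) = 208/9.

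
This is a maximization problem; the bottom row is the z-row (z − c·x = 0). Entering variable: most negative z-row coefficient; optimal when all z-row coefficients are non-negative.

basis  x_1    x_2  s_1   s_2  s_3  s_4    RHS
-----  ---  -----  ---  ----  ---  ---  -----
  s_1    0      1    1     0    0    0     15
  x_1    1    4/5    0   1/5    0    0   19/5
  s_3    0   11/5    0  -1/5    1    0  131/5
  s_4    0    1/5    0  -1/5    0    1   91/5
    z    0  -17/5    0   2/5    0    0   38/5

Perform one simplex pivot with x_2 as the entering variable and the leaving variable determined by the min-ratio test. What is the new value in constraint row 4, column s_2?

Ratio test on column x_2 — row 1: 15/1 = 15; row 2: (19/5)/(4/5) = 19/4; row 3: (131/5)/(11/5) = 131/11; row 4: (91/5)/(1/5) = 91. Minimum is 19/4 at row 2 (x_1 leaves); pivot element 4/5.
Divide row 2 by 4/5; eliminate column x_2 from the other rows.
Row 4 update in column s_2: -1/5 − (1/5)·(1/4) = -1/4.

-1/4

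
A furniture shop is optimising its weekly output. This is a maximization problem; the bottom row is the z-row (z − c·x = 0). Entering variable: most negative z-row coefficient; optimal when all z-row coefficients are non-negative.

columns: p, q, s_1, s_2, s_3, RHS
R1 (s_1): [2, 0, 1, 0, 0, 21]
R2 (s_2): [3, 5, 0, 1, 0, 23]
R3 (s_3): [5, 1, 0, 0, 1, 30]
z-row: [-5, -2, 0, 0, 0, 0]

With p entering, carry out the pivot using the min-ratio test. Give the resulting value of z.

Ratio test on column p — row 1: 21/2 = 21/2; row 2: 23/3 = 23/3; row 3: 30/5 = 6. Minimum is 6 at row 3 (s_3 leaves); pivot element 5.
Pivot on row 3; the z-row RHS becomes 0 − (-5)·6 = 30.

30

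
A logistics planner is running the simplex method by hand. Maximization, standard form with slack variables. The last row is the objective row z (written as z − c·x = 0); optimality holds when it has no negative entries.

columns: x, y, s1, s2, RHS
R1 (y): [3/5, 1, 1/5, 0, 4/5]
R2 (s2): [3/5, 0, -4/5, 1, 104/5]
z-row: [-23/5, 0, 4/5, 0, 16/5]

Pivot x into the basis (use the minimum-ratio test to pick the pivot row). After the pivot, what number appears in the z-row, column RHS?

28/3

Ratio test on column x — row 1: (4/5)/(3/5) = 4/3; row 2: (104/5)/(3/5) = 104/3. Minimum is 4/3 at row 1 (y leaves); pivot element 3/5.
Divide row 1 by 3/5; eliminate column x from the other rows.
z-row update in column RHS: 16/5 − (-23/5)·(4/3) = 28/3.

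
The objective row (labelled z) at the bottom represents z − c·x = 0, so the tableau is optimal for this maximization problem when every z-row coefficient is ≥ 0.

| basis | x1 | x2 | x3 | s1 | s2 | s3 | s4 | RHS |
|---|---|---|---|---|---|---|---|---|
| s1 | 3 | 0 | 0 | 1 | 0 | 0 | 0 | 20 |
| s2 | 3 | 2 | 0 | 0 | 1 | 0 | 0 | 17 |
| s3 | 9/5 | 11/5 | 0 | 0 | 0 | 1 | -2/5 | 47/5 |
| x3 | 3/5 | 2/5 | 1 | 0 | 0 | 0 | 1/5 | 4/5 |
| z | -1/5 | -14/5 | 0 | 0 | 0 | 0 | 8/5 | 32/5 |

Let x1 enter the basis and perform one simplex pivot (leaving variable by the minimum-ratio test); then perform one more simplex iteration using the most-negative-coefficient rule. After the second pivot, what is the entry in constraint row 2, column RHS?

Ratio test on column x1 — row 1: 20/3 = 20/3; row 2: 17/3 = 17/3; row 3: (47/5)/(9/5) = 47/9; row 4: (4/5)/(3/5) = 4/3. Minimum is 4/3 at row 4 (x3 leaves); pivot element 3/5.
Divide row 4 by 3/5; eliminate column x1 from the other rows.
Second iteration: most negative z-row entry is -8/3 in column x2, so x2 enters.
Ratio test on column x2 — row 1: entry -2 ≤ 0; row 2: entry 0 ≤ 0; row 3: 7/1 = 7; row 4: (4/3)/(2/3) = 2. Minimum is 2 at row 4 (x1 leaves); pivot element 2/3.
Divide row 4 by 2/3; eliminate column x2 from the other rows.
After both pivots, the entry at constraint row 2, column RHS is 13.

13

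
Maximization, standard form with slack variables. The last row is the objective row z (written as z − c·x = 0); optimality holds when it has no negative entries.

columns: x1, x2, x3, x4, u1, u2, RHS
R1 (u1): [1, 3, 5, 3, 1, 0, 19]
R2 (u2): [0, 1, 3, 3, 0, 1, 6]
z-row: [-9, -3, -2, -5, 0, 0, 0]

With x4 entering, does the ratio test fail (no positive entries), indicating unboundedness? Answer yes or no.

no

Column x4 has positive entries in row(s) 1, 2, so the ratio test bounds it — not unbounded.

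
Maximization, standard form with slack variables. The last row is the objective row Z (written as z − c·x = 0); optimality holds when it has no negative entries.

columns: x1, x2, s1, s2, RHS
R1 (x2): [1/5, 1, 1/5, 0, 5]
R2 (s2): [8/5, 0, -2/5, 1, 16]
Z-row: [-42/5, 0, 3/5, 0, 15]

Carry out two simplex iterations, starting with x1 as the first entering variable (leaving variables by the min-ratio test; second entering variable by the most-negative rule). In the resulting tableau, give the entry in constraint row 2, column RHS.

13

Ratio test on column x1 — row 1: 5/(1/5) = 25; row 2: 16/(8/5) = 10. Minimum is 10 at row 2 (s2 leaves); pivot element 8/5.
Divide row 2 by 8/5; eliminate column x1 from the other rows.
Second iteration: most negative Z-row entry is -3/2 in column s1, so s1 enters.
Ratio test on column s1 — row 1: 3/(1/4) = 12; row 2: entry -1/4 ≤ 0. Minimum is 12 at row 1 (x2 leaves); pivot element 1/4.
Divide row 1 by 1/4; eliminate column s1 from the other rows.
After both pivots, the entry at constraint row 2, column RHS is 13.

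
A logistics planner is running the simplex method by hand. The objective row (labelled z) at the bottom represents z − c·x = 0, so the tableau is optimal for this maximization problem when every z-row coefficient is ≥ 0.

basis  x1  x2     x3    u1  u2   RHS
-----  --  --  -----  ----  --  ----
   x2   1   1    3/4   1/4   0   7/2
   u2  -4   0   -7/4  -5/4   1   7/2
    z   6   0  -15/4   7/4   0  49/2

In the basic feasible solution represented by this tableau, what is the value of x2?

x2 is basic (row 1); its value is the RHS of that row, 7/2.

7/2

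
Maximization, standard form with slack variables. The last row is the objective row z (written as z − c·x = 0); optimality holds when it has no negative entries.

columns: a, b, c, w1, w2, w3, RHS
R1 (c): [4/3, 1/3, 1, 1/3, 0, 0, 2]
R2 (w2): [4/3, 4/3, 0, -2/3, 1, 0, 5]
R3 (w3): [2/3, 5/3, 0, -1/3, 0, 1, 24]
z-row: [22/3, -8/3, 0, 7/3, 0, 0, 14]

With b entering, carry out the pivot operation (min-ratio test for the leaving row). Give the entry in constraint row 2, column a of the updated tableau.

1

Ratio test on column b — row 1: 2/(1/3) = 6; row 2: 5/(4/3) = 15/4; row 3: 24/(5/3) = 72/5. Minimum is 15/4 at row 2 (w2 leaves); pivot element 4/3.
Divide row 2 by 4/3; eliminate column b from the other rows.
In the new row 2, the a entry is the old entry divided by the pivot: (4/3)/(4/3) = 1.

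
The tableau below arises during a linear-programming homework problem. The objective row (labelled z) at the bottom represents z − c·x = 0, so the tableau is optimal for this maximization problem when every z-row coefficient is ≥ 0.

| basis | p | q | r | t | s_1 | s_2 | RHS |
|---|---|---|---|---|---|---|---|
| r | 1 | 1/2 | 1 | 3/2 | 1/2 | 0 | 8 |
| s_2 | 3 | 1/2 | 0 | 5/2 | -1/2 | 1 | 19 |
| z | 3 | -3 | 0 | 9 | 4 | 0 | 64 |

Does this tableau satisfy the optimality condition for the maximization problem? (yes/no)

no

The z-row has a negative entry -3 in column q, so it is not optimal.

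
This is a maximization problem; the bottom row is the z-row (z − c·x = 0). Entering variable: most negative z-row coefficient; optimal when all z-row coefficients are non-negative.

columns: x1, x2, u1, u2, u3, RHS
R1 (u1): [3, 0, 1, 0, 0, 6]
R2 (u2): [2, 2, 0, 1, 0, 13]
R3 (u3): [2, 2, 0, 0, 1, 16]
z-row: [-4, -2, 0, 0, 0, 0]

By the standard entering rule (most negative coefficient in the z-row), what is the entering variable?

Negative z-row entries: x1: -4, x2: -2.
The most negative is -4 in column x1, so x1 enters.

x1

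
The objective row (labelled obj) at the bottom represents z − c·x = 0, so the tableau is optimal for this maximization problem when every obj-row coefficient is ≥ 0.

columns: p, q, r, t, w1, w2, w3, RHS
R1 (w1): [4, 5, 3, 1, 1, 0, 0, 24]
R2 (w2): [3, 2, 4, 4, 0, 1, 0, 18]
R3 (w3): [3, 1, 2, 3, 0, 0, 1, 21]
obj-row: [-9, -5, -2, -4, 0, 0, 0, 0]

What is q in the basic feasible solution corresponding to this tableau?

0

q is not in the basis, so in the current basic feasible solution q = 0.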